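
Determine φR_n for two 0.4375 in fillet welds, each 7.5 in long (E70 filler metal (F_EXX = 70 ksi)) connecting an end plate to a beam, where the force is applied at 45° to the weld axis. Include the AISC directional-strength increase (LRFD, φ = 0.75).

φR_n ≈ 190 kip

t_e = 0.707 × 0.4375 = 0.3093 in; A_we = 0.3093 × 15 = 4.64 in².
Directional factor: 1.0 + 0.5 sin^1.5(45°) = 1.297.
F_nw = 0.6 × 70 × 1.297 = 54.49 ksi.
φR_n = 0.75 × 54.49 × 4.64 = 189.6 kip.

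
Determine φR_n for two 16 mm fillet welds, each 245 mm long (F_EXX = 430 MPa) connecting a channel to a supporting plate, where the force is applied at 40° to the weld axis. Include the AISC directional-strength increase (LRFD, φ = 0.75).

φR_n ≈ 1350 kN

t_e = 0.707 × 16 = 11.31 mm; A_we = 11.31 × 490 = 5543 mm².
Directional factor: 1.0 + 0.5 sin^1.5(40°) = 1.258.
F_nw = 0.6 × 430 × 1.258 = 324.5 MPa.
φR_n = 0.75 × 324.5 × 5543 × 10⁻³ = 1349 kN.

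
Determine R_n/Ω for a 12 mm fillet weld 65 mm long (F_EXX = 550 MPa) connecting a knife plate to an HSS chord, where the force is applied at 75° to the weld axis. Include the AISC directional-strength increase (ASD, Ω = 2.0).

t_e = 0.707 × 12 = 8.484 mm; A_we = 8.484 × 65 = 551.5 mm².
Directional factor: 1.0 + 0.5 sin^1.5(75°) = 1.475.
F_nw = 0.6 × 550 × 1.475 = 486.6 MPa.
R_n/Ω = (486.6 × 551.5) / 2.0 × 10⁻³ = 134.2 kN.

R_n/Ω ≈ 134 kN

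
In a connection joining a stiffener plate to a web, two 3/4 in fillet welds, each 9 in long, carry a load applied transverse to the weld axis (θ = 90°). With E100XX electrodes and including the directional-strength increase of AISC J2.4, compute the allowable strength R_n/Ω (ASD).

R_n/Ω ≈ 430 kips

E100XX → F_EXX = 100 ksi.
t_e = 0.707 × 0.75 = 0.5302 in; A_we = 0.5302 × 18 = 9.544 in².
Directional factor: 1.0 + 0.5 sin^1.5(90°) = 1.5.
F_nw = 0.6 × 100 × 1.5 = 90 ksi.
R_n/Ω = (90 × 9.544) / 2.0 = 429.5 kips.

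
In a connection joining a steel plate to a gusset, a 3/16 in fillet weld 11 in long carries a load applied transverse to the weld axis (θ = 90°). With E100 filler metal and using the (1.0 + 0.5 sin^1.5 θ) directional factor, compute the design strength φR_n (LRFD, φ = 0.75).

E100XX → F_EXX = 100 ksi.
t_e = 0.707 × 0.1875 = 0.1326 in; A_we = 0.1326 × 11 = 1.458 in².
Directional factor: 1.0 + 0.5 sin^1.5(90°) = 1.5.
F_nw = 0.6 × 100 × 1.5 = 90 ksi.
φR_n = 0.75 × 90 × 1.458 = 98.43 kip.

φR_n ≈ 98.4 kip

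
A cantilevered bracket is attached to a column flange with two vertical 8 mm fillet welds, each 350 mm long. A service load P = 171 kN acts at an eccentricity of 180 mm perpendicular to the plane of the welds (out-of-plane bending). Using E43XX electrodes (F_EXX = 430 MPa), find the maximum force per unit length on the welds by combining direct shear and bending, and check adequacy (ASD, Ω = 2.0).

L_w = 2 × 350 = 700 mm; section modulus (unit throat) S = 2 × L²/6 = 40830 mm².
Direct shear f_v = P/L_w = 171×10³/700 = 244.3 N/mm.
Moment M = P × e = 171×10³ × 180 = 30780000 N·mm; bending f_b = M/S = 753.8 N/mm.
f_max = √(f_v² + f_b²) = √(244.3² + 753.8²) = 792.4 N/mm.
r_n/Ω = (1/2.0) × 0.6 × 430 × (0.707 × 8) = 729.6 N/mm → NOT adequate.

f_max ≈ 792 N/mm; NOT adequate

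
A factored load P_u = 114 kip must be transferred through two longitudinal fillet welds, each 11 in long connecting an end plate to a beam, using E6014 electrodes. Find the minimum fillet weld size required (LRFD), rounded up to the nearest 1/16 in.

w = 5/16 in

E60XX → F_EXX = 60 ksi.
Total weld length L = 22 in.
Required throat t_e = P_u / (φ × 0.6 F_EXX × L) = 114 / (0.75 × 0.6 × 60 × 22) = 0.1919 in.
Required leg w = t_e / 0.707 = 0.2715 in → use 5/16 in.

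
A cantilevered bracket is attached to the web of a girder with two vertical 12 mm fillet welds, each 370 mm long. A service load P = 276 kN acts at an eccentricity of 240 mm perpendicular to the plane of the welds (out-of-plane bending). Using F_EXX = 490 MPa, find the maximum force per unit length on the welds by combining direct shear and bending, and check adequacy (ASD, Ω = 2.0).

f_max ≈ 1500 N/mm; NOT adequate

L_w = 2 × 370 = 740 mm; section modulus (unit throat) S = 2 × L²/6 = 45630 mm².
Direct shear f_v = P/L_w = 276×10³/740 = 373 N/mm.
Moment M = P × e = 276×10³ × 240 = 66240000 N·mm; bending f_b = M/S = 1452 N/mm.
f_max = √(f_v² + f_b²) = √(373² + 1452²) = 1499 N/mm.
r_n/Ω = (1/2.0) × 0.6 × 490 × (0.707 × 12) = 1247 N/mm → NOT adequate.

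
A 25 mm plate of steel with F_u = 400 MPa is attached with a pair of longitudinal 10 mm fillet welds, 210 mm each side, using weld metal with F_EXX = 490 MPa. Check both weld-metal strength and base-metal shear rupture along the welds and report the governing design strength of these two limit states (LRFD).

t_e = 0.707 × 10 = 7.07 mm; L = 420 mm.
Weld metal: φR_n = 0.75 × 0.6 × 490 × 7.07 × 420 × 10⁻³ = 654.8 kN.
Base metal (shear rupture): φR_n = 0.75 × 0.6 × 400 × 25 × 420 × 10⁻³ = 1890 kN.
Governing: weld metal.

φR_n ≈ 655 kN (weld metal governs)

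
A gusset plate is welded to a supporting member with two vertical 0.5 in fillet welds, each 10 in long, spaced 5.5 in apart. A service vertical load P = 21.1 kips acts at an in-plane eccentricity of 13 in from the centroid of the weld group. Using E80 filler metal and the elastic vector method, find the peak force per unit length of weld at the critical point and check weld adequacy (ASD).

f_max ≈ 5.51 kip/in; adequate

E80XX → F_EXX = 80 ksi.
Total weld length L_w = 20 in. Treat welds as unit-width lines.
Polar moment about centroid: J = 2[d³/12 + d(b/2)²] = 2[10³/12 + 10×2.75²] = 317.9 in³.
Direct shear f_v = P/L_w = 21.1 / 20 = 1.055 kip/in (vertical).
Torsion M = P·e = 21.1 × 13 = 274.3 kip·in.
Critical point at (x, y) = (2.75, 5) from centroid. f_tx = M·y/J = 4.314 kip/in; f_ty = M·x/J = 2.373 kip/in.
Resultant f_max = √[f_tx² + (f_v + f_ty)²] = √[4.314² + (1.055 + 2.373)²] = 5.51 kip/in.
Capacity per unit length: r_n/Ω = (1/2.0) × 0.6 × 80 × (0.707 × 0.5) = 8.484 kip/in.
5.51 ≤ 8.484 → adequate.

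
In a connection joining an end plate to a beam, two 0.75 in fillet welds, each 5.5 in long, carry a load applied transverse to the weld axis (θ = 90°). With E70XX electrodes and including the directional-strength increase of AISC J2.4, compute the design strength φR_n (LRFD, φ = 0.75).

E70XX → F_EXX = 70 ksi.
t_e = 0.707 × 0.75 = 0.5302 in; A_we = 0.5302 × 11 = 5.833 in².
Directional factor: 1.0 + 0.5 sin^1.5(90°) = 1.5.
F_nw = 0.6 × 70 × 1.5 = 63 ksi.
φR_n = 0.75 × 63 × 5.833 = 275.6 kips.

φR_n ≈ 276 kips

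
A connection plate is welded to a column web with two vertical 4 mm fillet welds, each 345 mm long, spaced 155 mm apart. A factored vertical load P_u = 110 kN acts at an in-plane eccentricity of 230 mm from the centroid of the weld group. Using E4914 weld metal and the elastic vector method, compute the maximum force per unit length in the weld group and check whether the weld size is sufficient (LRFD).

f_max ≈ 521 N/mm; adequate

E49XX → F_EXX = 490 MPa.
Total weld length L_w = 690 mm. Treat welds as unit-width lines.
Polar moment about centroid: J = 2[d³/12 + d(b/2)²] = 2[345³/12 + 345×77.5²] = 10990000 mm³.
Direct shear f_v = P/L_w = 110×10³ / 690 = 159.4 N/mm (vertical).
Torsion M = P·e = 110×10³ × 230 = 25300000 N·mm.
Critical point at (x, y) = (77.5, 172.5) from centroid. f_tx = M·y/J = 397.2 N/mm; f_ty = M·x/J = 178.4 N/mm.
Resultant f_max = √[f_tx² + (f_v + f_ty)²] = √[397.2² + (159.4 + 178.4)²] = 521.4 N/mm.
Capacity per unit length: φr_n = 0.75 × 0.6 × 490 × (0.707 × 4) = 623.6 N/mm.
521.4 ≤ 623.6 → adequate.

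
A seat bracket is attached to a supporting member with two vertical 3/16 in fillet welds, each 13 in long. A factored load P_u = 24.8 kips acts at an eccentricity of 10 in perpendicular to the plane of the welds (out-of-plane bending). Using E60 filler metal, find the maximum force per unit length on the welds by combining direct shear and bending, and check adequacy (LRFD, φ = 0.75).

E60XX → F_EXX = 60 ksi.
L_w = 2 × 13 = 26 in; section modulus (unit throat) S = 2 × L²/6 = 56.33 in².
Direct shear f_v = P/L_w = 24.8/26 = 0.9538 kip/in.
Moment M = P × e = 24.8 × 10 = 248 kip·in; bending f_b = M/S = 4.402 kip/in.
f_max = √(f_v² + f_b²) = √(0.9538² + 4.402²) = 4.505 kip/in.
φr_n = 0.75 × 0.6 × 60 × (0.707 × 0.1875) = 3.579 kip/in → NOT adequate.

f_max ≈ 4.5 kip/in; NOT adequate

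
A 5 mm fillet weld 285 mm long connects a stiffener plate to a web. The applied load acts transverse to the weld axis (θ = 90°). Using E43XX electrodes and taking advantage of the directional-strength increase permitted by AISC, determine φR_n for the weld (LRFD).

E43XX → F_EXX = 430 MPa.
t_e = 0.707 × 5 = 3.535 mm; A_we = 3.535 × 285 = 1007 mm².
Directional factor: 1.0 + 0.5 sin^1.5(90°) = 1.5.
F_nw = 0.6 × 430 × 1.5 = 387 MPa.
φR_n = 0.75 × 387 × 1007 × 10⁻³ = 292.4 kN.

φR_n ≈ 292 kN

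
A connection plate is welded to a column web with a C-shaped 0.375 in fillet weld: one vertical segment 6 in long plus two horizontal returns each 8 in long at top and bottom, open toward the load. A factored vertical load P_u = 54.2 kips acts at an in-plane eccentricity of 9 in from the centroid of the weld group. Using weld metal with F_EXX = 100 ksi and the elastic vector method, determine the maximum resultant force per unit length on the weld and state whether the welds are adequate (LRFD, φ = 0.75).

Total weld length L_w = 22 in. Treat welds as unit-width lines.
Centroid: x̄ = 2×8×4 / 22 = 2.909 in from the vertical weld.
Polar moment about centroid: J = I_x + I_y = [6³/12 + 2×8×3²] + [6×2.909² + 2(8³/12 + 8×1.091²)] = 317.2 in³.
Direct shear f_v = P/L_w = 54.2 / 22 = 2.464 kip/in (vertical).
Torsion M = P·e = 54.2 × 9 = 487.8 kip·in.
Critical point at (x, y) = (5.091, 3) from centroid. f_tx = M·y/J = 4.614 kip/in; f_ty = M·x/J = 7.83 kip/in.
Resultant f_max = √[f_tx² + (f_v + f_ty)²] = √[4.614² + (2.464 + 7.83)²] = 11.28 kip/in.
Capacity per unit length: φr_n = 0.75 × 0.6 × 100 × (0.707 × 0.375) = 11.93 kip/in.
11.28 ≤ 11.93 → adequate.

f_max ≈ 11.3 kip/in; adequate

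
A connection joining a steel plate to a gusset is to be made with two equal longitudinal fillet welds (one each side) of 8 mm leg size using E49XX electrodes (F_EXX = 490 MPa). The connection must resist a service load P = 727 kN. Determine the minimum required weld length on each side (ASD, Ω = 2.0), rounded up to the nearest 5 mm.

Throat t_e = 0.707 × 8 = 5.656 mm.
r_n/Ω = (0.6 × 490 × 5.656) / 2.0 = 831.4 N/mm = 0.8314 kN/mm.
L_req = P / (r_n/Ω) = 727 / 0.8314 = 874.4 mm total.
Per side: 874.4 / 2 = 437.2 mm.
Round up → use L = 440 mm on each side.

L = 440 mm on each side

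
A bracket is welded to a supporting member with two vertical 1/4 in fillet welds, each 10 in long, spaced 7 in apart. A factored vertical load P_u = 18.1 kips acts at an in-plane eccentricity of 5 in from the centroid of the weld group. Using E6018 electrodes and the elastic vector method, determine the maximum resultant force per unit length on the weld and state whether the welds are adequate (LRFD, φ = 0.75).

E60XX → F_EXX = 60 ksi.
Total weld length L_w = 20 in. Treat welds as unit-width lines.
Polar moment about centroid: J = 2[d³/12 + d(b/2)²] = 2[10³/12 + 10×3.5²] = 411.7 in³.
Direct shear f_v = P/L_w = 18.1 / 20 = 0.905 kip/in (vertical).
Torsion M = P·e = 18.1 × 5 = 90.5 kip·in.
Critical point at (x, y) = (3.5, 5) from centroid. f_tx = M·y/J = 1.099 kip/in; f_ty = M·x/J = 0.7694 kip/in.
Resultant f_max = √[f_tx² + (f_v + f_ty)²] = √[1.099² + (0.905 + 0.7694)²] = 2.003 kip/in.
Capacity per unit length: φr_n = 0.75 × 0.6 × 60 × (0.707 × 0.25) = 4.772 kip/in.
2.003 ≤ 4.772 → adequate.

f_max ≈ 2 kip/in; adequate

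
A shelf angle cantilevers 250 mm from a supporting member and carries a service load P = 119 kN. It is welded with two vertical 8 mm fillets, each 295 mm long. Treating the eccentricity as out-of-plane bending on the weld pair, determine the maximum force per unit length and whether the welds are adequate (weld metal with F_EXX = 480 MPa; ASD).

f_max ≈ 1050 N/mm; NOT adequate

L_w = 2 × 295 = 590 mm; section modulus (unit throat) S = 2 × L²/6 = 29010 mm².
Direct shear f_v = P/L_w = 119×10³/590 = 201.7 N/mm.
Moment M = P × e = 119×10³ × 250 = 29750000 N·mm; bending f_b = M/S = 1026 N/mm.
f_max = √(f_v² + f_b²) = √(201.7² + 1026²) = 1045 N/mm.
r_n/Ω = (1/2.0) × 0.6 × 480 × (0.707 × 8) = 814.5 N/mm → NOT adequate.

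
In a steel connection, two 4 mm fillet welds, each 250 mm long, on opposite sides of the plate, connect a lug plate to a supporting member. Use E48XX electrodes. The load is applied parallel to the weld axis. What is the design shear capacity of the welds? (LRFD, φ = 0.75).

φR_n ≈ 305 kN

E48XX → F_EXX = 480 MPa.
Effective throat t_e = 0.707 × 4 = 2.828 mm.
Total length L = 500 mm; A_we = 2.828 × 500 = 1414 mm².
F_nw = 0.6 F_EXX = 0.6 × 480 = 288 MPa.
φR_n = 0.75 × 288 × 1414 × 10⁻³ = 305.4 kN.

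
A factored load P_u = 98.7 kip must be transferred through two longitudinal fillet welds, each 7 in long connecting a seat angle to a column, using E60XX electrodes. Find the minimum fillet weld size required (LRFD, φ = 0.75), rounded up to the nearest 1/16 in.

E60XX → F_EXX = 60 ksi.
Total weld length L = 14 in.
Required throat t_e = P_u / (φ × 0.6 F_EXX × L) = 98.7 / (0.75 × 0.6 × 60 × 14) = 0.2611 in.
Required leg w = t_e / 0.707 = 0.3693 in → use 3/8 in.

w = 3/8 in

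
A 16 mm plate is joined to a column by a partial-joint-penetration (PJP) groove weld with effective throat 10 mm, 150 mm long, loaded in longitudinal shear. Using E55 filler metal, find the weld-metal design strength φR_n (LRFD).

E55XX → F_EXX = 550 MPa.
Effective throat (given) t_e = 10 mm.
A_we = 10 × 150 = 1500 mm².
F_nw = 0.6 F_EXX = 330 MPa.
φR_n = 0.75 × 330 × 1500 × 10⁻³ = 371.2 kN.

φR_n ≈ 371 kN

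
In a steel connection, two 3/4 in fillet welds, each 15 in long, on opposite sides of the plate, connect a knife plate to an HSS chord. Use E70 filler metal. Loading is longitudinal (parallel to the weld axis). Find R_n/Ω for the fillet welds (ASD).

R_n/Ω ≈ 334 kips

E70XX → F_EXX = 70 ksi.
Effective throat t_e = 0.707 × 0.75 = 0.5302 in.
Total length L = 30 in; A_we = 0.5302 × 30 = 15.91 in².
F_nw = 0.6 F_EXX = 0.6 × 70 = 42 ksi.
R_n = 42 × 15.91 = 668.1 kips; R_n/Ω = 668.1/2.0 = 334.1 kips.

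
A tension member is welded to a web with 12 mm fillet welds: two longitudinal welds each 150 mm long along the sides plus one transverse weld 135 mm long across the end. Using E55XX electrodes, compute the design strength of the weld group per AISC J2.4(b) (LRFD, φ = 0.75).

E55XX → F_EXX = 550 MPa.
t_e = 0.707 × 12 = 8.484 mm.
R_nwl = 0.6 × 550 × 8.484 × 300 × 10⁻³ = 839.9 kN (longitudinal, 2 welds).
R_nwt = 0.6 × 550 × 8.484 × 135 × 10⁻³ = 378 kN (transverse, base value).
(i) R_nwl + R_nwt = 1218 kN; (ii) 0.85 R_nwl + 1.5 R_nwt = 1281 kN.
R_n = max = 1281 kN [governs: (ii)]; φR_n = 960.7 kN.

φR_n ≈ 961 kN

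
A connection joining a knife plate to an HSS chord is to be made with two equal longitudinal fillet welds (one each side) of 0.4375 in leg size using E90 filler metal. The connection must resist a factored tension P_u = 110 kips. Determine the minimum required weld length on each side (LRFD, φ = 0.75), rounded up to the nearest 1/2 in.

L = 4.5 in on each side

E90XX → F_EXX = 90 ksi.
Throat t_e = 0.707 × 0.4375 = 0.3093 in.
φr_n = 0.75 × 0.6 × 90 × 0.3093 = 12.53 kips/in.
L_req = P_u / φr_n = 110 / 12.53 = 8.781 in total.
Per side: 8.781 / 2 = 4.39 in.
Round up → use L = 4.5 in on each side.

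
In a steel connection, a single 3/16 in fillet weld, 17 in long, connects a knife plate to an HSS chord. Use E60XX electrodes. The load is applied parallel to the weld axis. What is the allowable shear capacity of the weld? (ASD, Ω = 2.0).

E60XX → F_EXX = 60 ksi.
Effective throat t_e = 0.707 × 0.1875 = 0.1326 in.
Total length L = 17 in; A_we = 0.1326 × 17 = 2.254 in².
F_nw = 0.6 F_EXX = 0.6 × 60 = 36 ksi.
R_n = 36 × 2.254 = 81.13 kip; R_n/Ω = 81.13/2.0 = 40.56 kip.

R_n/Ω ≈ 40.6 kip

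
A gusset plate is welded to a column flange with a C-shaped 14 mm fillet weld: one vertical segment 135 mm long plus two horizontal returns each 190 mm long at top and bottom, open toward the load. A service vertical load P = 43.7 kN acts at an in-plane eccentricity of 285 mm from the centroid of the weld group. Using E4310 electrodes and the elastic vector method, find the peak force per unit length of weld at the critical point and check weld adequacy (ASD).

f_max ≈ 506 N/mm; adequate

E43XX → F_EXX = 430 MPa.
Total weld length L_w = 515 mm. Treat welds as unit-width lines.
Centroid: x̄ = 2×190×95 / 515 = 70.1 mm from the vertical weld.
Polar moment about centroid: J = I_x + I_y = [135³/12 + 2×190×67.5²] + [135×70.1² + 2(190³/12 + 190×24.9²)] = 3979000 mm³.
Direct shear f_v = P/L_w = 43.7×10³ / 515 = 84.85 N/mm (vertical).
Torsion M = P·e = 43.7×10³ × 285 = 12454000 N·mm.
Critical point at (x, y) = (119.9, 67.5) from centroid. f_tx = M·y/J = 211.3 N/mm; f_ty = M·x/J = 375.3 N/mm.
Resultant f_max = √[f_tx² + (f_v + f_ty)²] = √[211.3² + (84.85 + 375.3)²] = 506.4 N/mm.
Capacity per unit length: r_n/Ω = (1/2.0) × 0.6 × 430 × (0.707 × 14) = 1277 N/mm.
506.4 ≤ 1277 → adequate.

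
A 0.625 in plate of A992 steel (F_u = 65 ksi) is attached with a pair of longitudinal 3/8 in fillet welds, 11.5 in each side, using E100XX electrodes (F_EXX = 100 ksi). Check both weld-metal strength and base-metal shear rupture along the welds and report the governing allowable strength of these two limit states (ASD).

R_n/Ω ≈ 183 kip (weld metal governs)

t_e = 0.707 × 0.375 = 0.2651 in; L = 23 in.
Weld metal: R_n/Ω = (1/2.0) × 0.6 × 100 × 0.2651 × 23 = 182.9 kip.
Base metal (shear rupture): R_n/Ω = (1/2.0) × 0.6 × 65 × 0.625 × 23 = 280.3 kip.
Governing: weld metal.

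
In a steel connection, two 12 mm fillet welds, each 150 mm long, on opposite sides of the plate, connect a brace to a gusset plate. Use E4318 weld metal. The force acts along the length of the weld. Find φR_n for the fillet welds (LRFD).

E43XX → F_EXX = 430 MPa.
Effective throat t_e = 0.707 × 12 = 8.484 mm.
Total length L = 300 mm; A_we = 8.484 × 300 = 2545 mm².
F_nw = 0.6 F_EXX = 0.6 × 430 = 258 MPa.
φR_n = 0.75 × 258 × 2545 × 10⁻³ = 492.5 kN.

φR_n ≈ 492 kN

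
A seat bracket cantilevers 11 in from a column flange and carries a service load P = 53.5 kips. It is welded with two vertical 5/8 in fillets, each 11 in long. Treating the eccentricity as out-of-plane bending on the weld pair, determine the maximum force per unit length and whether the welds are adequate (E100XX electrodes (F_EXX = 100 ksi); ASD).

L_w = 2 × 11 = 22 in; section modulus (unit throat) S = 2 × L²/6 = 40.33 in².
Direct shear f_v = P/L_w = 53.5/22 = 2.432 kip/in.
Moment M = P × e = 53.5 × 11 = 588.5 kip·in; bending f_b = M/S = 14.59 kip/in.
f_max = √(f_v² + f_b²) = √(2.432² + 14.59²) = 14.79 kip/in.
r_n/Ω = (1/2.0) × 0.6 × 100 × (0.707 × 0.625) = 13.26 kip/in → NOT adequate.

f_max ≈ 14.8 kip/in; NOT adequate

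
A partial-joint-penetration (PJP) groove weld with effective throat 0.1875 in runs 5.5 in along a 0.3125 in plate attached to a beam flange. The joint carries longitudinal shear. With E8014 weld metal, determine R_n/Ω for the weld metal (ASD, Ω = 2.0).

E80XX → F_EXX = 80 ksi.
Effective throat (given) t_e = 0.1875 in.
A_we = 0.1875 × 5.5 = 1.031 in².
F_nw = 0.6 F_EXX = 48 ksi.
R_n/Ω = (48 × 1.031) / 2.0 = 24.75 kips.

R_n/Ω ≈ 24.8 kips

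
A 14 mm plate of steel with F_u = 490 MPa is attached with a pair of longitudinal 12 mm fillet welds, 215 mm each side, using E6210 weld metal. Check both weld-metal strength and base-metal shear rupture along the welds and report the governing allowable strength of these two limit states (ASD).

E62XX → F_EXX = 620 MPa.
t_e = 0.707 × 12 = 8.484 mm; L = 430 mm.
Weld metal: R_n/Ω = (1/2.0) × 0.6 × 620 × 8.484 × 430 × 10⁻³ = 678.6 kN.
Base metal (shear rupture): R_n/Ω = (1/2.0) × 0.6 × 490 × 14 × 430 × 10⁻³ = 884.9 kN.
Governing: weld metal.

R_n/Ω ≈ 679 kN (weld metal governs)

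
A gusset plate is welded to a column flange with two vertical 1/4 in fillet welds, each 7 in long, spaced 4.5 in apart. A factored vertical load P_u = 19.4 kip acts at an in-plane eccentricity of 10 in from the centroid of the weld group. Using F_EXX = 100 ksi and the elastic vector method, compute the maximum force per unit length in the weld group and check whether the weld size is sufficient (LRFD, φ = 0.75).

Total weld length L_w = 14 in. Treat welds as unit-width lines.
Polar moment about centroid: J = 2[d³/12 + d(b/2)²] = 2[7³/12 + 7×2.25²] = 128 in³.
Direct shear f_v = P/L_w = 19.4 / 14 = 1.386 kip/in (vertical).
Torsion M = P·e = 19.4 × 10 = 194 kip·in.
Critical point at (x, y) = (2.25, 3.5) from centroid. f_tx = M·y/J = 5.303 kip/in; f_ty = M·x/J = 3.409 kip/in.
Resultant f_max = √[f_tx² + (f_v + f_ty)²] = √[5.303² + (1.386 + 3.409)²] = 7.149 kip/in.
Capacity per unit length: φr_n = 0.75 × 0.6 × 100 × (0.707 × 0.25) = 7.954 kip/in.
7.149 ≤ 7.954 → adequate.

f_max ≈ 7.15 kip/in; adequate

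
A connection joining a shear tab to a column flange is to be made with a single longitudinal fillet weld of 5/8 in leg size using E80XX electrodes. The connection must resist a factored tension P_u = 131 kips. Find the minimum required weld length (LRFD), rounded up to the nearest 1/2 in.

E80XX → F_EXX = 80 ksi.
Throat t_e = 0.707 × 0.625 = 0.4419 in.
φr_n = 0.75 × 0.6 × 80 × 0.4419 = 15.91 kips/in.
L_req = P_u / φr_n = 131 / 15.91 = 8.235 in total.
Round up → use L = 8.5 in.

L = 8.5 in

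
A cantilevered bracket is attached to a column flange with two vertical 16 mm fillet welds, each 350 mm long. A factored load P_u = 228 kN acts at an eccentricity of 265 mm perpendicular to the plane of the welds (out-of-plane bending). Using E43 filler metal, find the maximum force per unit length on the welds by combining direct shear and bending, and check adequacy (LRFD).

E43XX → F_EXX = 430 MPa.
L_w = 2 × 350 = 700 mm; section modulus (unit throat) S = 2 × L²/6 = 40830 mm².
Direct shear f_v = P/L_w = 228×10³/700 = 325.7 N/mm.
Moment M = P × e = 228×10³ × 265 = 60420000 N·mm; bending f_b = M/S = 1480 N/mm.
f_max = √(f_v² + f_b²) = √(325.7² + 1480²) = 1515 N/mm.
φr_n = 0.75 × 0.6 × 430 × (0.707 × 16) = 2189 N/mm → adequate.

f_max ≈ 1520 N/mm; adequate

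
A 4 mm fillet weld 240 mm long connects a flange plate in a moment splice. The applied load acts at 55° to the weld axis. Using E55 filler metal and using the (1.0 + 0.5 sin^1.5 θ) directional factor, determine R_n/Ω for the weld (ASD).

R_n/Ω ≈ 154 kN

E55XX → F_EXX = 550 MPa.
t_e = 0.707 × 4 = 2.828 mm; A_we = 2.828 × 240 = 678.7 mm².
Directional factor: 1.0 + 0.5 sin^1.5(55°) = 1.371.
F_nw = 0.6 × 550 × 1.371 = 452.3 MPa.
R_n/Ω = (452.3 × 678.7) / 2.0 × 10⁻³ = 153.5 kN.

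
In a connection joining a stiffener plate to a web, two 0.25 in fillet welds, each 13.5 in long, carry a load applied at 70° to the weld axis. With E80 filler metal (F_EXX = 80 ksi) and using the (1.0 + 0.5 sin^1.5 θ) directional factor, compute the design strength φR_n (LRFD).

t_e = 0.707 × 0.25 = 0.1767 in; A_we = 0.1767 × 27 = 4.772 in².
Directional factor: 1.0 + 0.5 sin^1.5(70°) = 1.455.
F_nw = 0.6 × 80 × 1.455 = 69.86 ksi.
φR_n = 0.75 × 69.86 × 4.772 = 250 kip.

φR_n ≈ 250 kip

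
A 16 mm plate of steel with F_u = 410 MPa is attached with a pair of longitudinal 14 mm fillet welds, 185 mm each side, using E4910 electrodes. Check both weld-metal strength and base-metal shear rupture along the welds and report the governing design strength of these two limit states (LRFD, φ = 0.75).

E49XX → F_EXX = 490 MPa.
t_e = 0.707 × 14 = 9.898 mm; L = 370 mm.
Weld metal: φR_n = 0.75 × 0.6 × 490 × 9.898 × 370 × 10⁻³ = 807.5 kN.
Base metal (shear rupture): φR_n = 0.75 × 0.6 × 410 × 16 × 370 × 10⁻³ = 1092 kN.
Governing: weld metal.

φR_n ≈ 808 kN (weld metal governs)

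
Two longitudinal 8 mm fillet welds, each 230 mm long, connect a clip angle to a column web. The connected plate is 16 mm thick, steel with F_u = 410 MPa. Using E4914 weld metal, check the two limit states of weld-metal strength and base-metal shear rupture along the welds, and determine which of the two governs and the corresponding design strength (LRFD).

E49XX → F_EXX = 490 MPa.
t_e = 0.707 × 8 = 5.656 mm; L = 460 mm.
Weld metal: φR_n = 0.75 × 0.6 × 490 × 5.656 × 460 × 10⁻³ = 573.7 kN.
Base metal (shear rupture): φR_n = 0.75 × 0.6 × 410 × 16 × 460 × 10⁻³ = 1358 kN.
Governing: weld metal.

φR_n ≈ 574 kN (weld metal governs)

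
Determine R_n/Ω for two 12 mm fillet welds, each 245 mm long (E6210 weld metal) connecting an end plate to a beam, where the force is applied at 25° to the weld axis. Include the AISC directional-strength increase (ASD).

R_n/Ω ≈ 879 kN

E62XX → F_EXX = 620 MPa.
t_e = 0.707 × 12 = 8.484 mm; A_we = 8.484 × 490 = 4157 mm².
Directional factor: 1.0 + 0.5 sin^1.5(25°) = 1.137.
F_nw = 0.6 × 620 × 1.137 = 423.1 MPa.
R_n/Ω = (423.1 × 4157) / 2.0 × 10⁻³ = 879.5 kN.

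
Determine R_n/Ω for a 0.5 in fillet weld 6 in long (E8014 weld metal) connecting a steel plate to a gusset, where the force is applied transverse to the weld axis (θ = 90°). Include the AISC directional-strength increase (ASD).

R_n/Ω ≈ 76.4 kip

E80XX → F_EXX = 80 ksi.
t_e = 0.707 × 0.5 = 0.3535 in; A_we = 0.3535 × 6 = 2.121 in².
Directional factor: 1.0 + 0.5 sin^1.5(90°) = 1.5.
F_nw = 0.6 × 80 × 1.5 = 72 ksi.
R_n/Ω = (72 × 2.121) / 2.0 = 76.36 kip.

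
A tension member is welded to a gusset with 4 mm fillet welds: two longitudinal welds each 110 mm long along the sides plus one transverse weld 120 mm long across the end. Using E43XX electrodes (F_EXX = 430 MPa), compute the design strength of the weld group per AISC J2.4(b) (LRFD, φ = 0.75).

φR_n ≈ 201 kN

t_e = 0.707 × 4 = 2.828 mm.
R_nwl = 0.6 × 430 × 2.828 × 220 × 10⁻³ = 160.5 kN (longitudinal, 2 welds).
R_nwt = 0.6 × 430 × 2.828 × 120 × 10⁻³ = 87.55 kN (transverse, base value).
(i) R_nwl + R_nwt = 248.1 kN; (ii) 0.85 R_nwl + 1.5 R_nwt = 267.8 kN.
R_n = max = 267.8 kN [governs: (ii)]; φR_n = 200.8 kN.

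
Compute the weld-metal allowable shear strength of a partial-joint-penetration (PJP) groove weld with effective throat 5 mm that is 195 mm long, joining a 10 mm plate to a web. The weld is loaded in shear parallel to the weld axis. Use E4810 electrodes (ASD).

R_n/Ω ≈ 140 kN

E48XX → F_EXX = 480 MPa.
Effective throat (given) t_e = 5 mm.
A_we = 5 × 195 = 975 mm².
F_nw = 0.6 F_EXX = 288 MPa.
R_n/Ω = (288 × 975) / 2.0 × 10⁻³ = 140.4 kN.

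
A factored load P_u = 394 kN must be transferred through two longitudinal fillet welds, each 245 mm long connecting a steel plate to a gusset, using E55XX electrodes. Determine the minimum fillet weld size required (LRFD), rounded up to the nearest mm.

E55XX → F_EXX = 550 MPa.
Total weld length L = 490 mm.
Required throat t_e = P_u / (φ × 0.6 F_EXX × L) = 394 / (0.75 × 0.6 × 550 × 490 × 10⁻³) = 3.249 mm.
Required leg w = t_e / 0.707 = 4.595 mm → use 5 mm.

w = 5 mm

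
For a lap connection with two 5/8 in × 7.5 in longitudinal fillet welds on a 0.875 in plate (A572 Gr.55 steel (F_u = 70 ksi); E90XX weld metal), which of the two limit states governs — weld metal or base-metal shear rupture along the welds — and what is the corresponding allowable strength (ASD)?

R_n/Ω ≈ 179 kips (weld metal governs)

E90XX → F_EXX = 90 ksi.
t_e = 0.707 × 0.625 = 0.4419 in; L = 15 in.
Weld metal: R_n/Ω = (1/2.0) × 0.6 × 90 × 0.4419 × 15 = 179 kips.
Base metal (shear rupture): R_n/Ω = (1/2.0) × 0.6 × 70 × 0.875 × 15 = 275.6 kips.
Governing: weld metal.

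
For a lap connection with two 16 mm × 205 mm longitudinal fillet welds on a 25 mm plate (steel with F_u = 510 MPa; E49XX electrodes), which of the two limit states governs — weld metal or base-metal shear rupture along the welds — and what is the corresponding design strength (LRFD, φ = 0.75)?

φR_n ≈ 1020 kN (weld metal governs)

E49XX → F_EXX = 490 MPa.
t_e = 0.707 × 16 = 11.31 mm; L = 410 mm.
Weld metal: φR_n = 0.75 × 0.6 × 490 × 11.31 × 410 × 10⁻³ = 1023 kN.
Base metal (shear rupture): φR_n = 0.75 × 0.6 × 510 × 25 × 410 × 10⁻³ = 2352 kN.
Governing: weld metal.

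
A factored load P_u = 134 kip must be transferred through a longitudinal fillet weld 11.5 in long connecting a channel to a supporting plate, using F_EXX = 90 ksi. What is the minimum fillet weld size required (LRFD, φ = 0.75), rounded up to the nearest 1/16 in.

Total weld length L = 11.5 in.
Required throat t_e = P_u / (φ × 0.6 F_EXX × L) = 134 / (0.75 × 0.6 × 90 × 11.5) = 0.2877 in.
Required leg w = t_e / 0.707 = 0.4069 in → use 7/16 in.

w = 7/16 in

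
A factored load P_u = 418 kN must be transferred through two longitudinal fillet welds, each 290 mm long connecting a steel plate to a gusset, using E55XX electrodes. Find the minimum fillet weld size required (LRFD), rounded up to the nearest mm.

E55XX → F_EXX = 550 MPa.
Total weld length L = 580 mm.
Required throat t_e = P_u / (φ × 0.6 F_EXX × L) = 418 / (0.75 × 0.6 × 550 × 580 × 10⁻³) = 2.912 mm.
Required leg w = t_e / 0.707 = 4.119 mm → use 5 mm.

w = 5 mm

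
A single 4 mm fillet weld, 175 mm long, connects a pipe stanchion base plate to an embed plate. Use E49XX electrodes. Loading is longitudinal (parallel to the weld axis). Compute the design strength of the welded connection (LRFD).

E49XX → F_EXX = 490 MPa.
Effective throat t_e = 0.707 × 4 = 2.828 mm.
Total length L = 175 mm; A_we = 2.828 × 175 = 494.9 mm².
F_nw = 0.6 F_EXX = 0.6 × 490 = 294 MPa.
φR_n = 0.75 × 294 × 494.9 × 10⁻³ = 109.1 kN.

φR_n ≈ 109 kN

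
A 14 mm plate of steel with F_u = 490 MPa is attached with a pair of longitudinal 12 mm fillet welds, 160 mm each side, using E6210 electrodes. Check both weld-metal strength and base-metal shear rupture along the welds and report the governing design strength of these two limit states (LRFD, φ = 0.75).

E62XX → F_EXX = 620 MPa.
t_e = 0.707 × 12 = 8.484 mm; L = 320 mm.
Weld metal: φR_n = 0.75 × 0.6 × 620 × 8.484 × 320 × 10⁻³ = 757.5 kN.
Base metal (shear rupture): φR_n = 0.75 × 0.6 × 490 × 14 × 320 × 10⁻³ = 987.8 kN.
Governing: weld metal.

φR_n ≈ 757 kN (weld metal governs)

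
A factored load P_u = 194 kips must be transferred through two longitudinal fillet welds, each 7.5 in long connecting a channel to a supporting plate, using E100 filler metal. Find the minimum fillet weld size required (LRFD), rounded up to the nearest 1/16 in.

E100XX → F_EXX = 100 ksi.
Total weld length L = 15 in.
Required throat t_e = P_u / (φ × 0.6 F_EXX × L) = 194 / (0.75 × 0.6 × 100 × 15) = 0.2874 in.
Required leg w = t_e / 0.707 = 0.4065 in → use 7/16 in.

w = 7/16 in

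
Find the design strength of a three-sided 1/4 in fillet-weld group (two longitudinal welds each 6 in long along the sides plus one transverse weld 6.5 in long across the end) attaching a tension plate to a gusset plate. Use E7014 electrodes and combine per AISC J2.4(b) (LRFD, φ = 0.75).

φR_n ≈ 111 kip

E70XX → F_EXX = 70 ksi.
t_e = 0.707 × 0.25 = 0.1767 in.
R_nwl = 0.6 × 70 × 0.1767 × 12 = 89.08 kip (longitudinal, 2 welds).
R_nwt = 0.6 × 70 × 0.1767 × 6.5 = 48.25 kip (transverse, base value).
(i) R_nwl + R_nwt = 137.3 kip; (ii) 0.85 R_nwl + 1.5 R_nwt = 148.1 kip.
R_n = max = 148.1 kip [governs: (ii)]; φR_n = 111.1 kip.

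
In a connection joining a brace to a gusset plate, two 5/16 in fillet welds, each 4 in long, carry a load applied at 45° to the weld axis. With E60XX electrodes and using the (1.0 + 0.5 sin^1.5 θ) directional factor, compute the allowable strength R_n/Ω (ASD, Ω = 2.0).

R_n/Ω ≈ 41.3 kip

E60XX → F_EXX = 60 ksi.
t_e = 0.707 × 0.3125 = 0.2209 in; A_we = 0.2209 × 8 = 1.767 in².
Directional factor: 1.0 + 0.5 sin^1.5(45°) = 1.297.
F_nw = 0.6 × 60 × 1.297 = 46.7 ksi.
R_n/Ω = (46.7 × 1.767) / 2.0 = 41.27 kip.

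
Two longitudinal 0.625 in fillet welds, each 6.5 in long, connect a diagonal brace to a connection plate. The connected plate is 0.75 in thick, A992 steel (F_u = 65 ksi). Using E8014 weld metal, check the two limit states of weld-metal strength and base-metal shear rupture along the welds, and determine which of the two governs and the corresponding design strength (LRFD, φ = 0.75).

E80XX → F_EXX = 80 ksi.
t_e = 0.707 × 0.625 = 0.4419 in; L = 13 in.
Weld metal: φR_n = 0.75 × 0.6 × 80 × 0.4419 × 13 = 206.8 kip.
Base metal (shear rupture): φR_n = 0.75 × 0.6 × 65 × 0.75 × 13 = 285.2 kip.
Governing: weld metal.

φR_n ≈ 207 kip (weld metal governs)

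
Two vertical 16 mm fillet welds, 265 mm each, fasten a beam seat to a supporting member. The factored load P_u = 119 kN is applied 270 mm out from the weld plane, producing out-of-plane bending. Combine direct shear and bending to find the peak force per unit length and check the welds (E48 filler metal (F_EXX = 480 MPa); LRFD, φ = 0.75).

L_w = 2 × 265 = 530 mm; section modulus (unit throat) S = 2 × L²/6 = 23410 mm².
Direct shear f_v = P/L_w = 119×10³/530 = 224.5 N/mm.
Moment M = P × e = 119×10³ × 270 = 32130000 N·mm; bending f_b = M/S = 1373 N/mm.
f_max = √(f_v² + f_b²) = √(224.5² + 1373²) = 1391 N/mm.
φr_n = 0.75 × 0.6 × 480 × (0.707 × 16) = 2443 N/mm → adequate.

f_max ≈ 1390 N/mm; adequate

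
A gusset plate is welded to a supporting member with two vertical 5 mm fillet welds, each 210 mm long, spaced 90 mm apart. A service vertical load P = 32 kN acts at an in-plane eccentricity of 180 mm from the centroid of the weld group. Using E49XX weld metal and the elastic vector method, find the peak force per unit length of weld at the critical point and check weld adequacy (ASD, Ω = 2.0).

E49XX → F_EXX = 490 MPa.
Total weld length L_w = 420 mm. Treat welds as unit-width lines.
Polar moment about centroid: J = 2[d³/12 + d(b/2)²] = 2[210³/12 + 210×45²] = 2394000 mm³.
Direct shear f_v = P/L_w = 32×10³ / 420 = 76.19 N/mm (vertical).
Torsion M = P·e = 32×10³ × 180 = 5760000 N·mm.
Critical point at (x, y) = (45, 105) from centroid. f_tx = M·y/J = 252.6 N/mm; f_ty = M·x/J = 108.3 N/mm.
Resultant f_max = √[f_tx² + (f_v + f_ty)²] = √[252.6² + (76.19 + 108.3)²] = 312.8 N/mm.
Capacity per unit length: r_n/Ω = (1/2.0) × 0.6 × 490 × (0.707 × 5) = 519.6 N/mm.
312.8 ≤ 519.6 → adequate.

f_max ≈ 313 N/mm; adequate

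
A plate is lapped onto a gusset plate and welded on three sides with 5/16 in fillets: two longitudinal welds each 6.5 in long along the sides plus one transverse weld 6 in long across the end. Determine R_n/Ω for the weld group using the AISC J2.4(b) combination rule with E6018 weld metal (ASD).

E60XX → F_EXX = 60 ksi.
t_e = 0.707 × 0.3125 = 0.2209 in.
R_nwl = 0.6 × 60 × 0.2209 × 13 = 103.4 kip (longitudinal, 2 welds).
R_nwt = 0.6 × 60 × 0.2209 × 6 = 47.72 kip (transverse, base value).
(i) R_nwl + R_nwt = 151.1 kip; (ii) 0.85 R_nwl + 1.5 R_nwt = 159.5 kip.
R_n = max = 159.5 kip [governs: (ii)]; R_n/Ω = 79.74 kip.

R_n/Ω ≈ 79.7 kip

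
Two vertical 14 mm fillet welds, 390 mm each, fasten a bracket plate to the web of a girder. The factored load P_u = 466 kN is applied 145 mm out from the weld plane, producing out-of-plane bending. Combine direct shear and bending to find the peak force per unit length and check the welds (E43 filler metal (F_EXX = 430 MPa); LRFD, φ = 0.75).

f_max ≈ 1460 N/mm; adequate

L_w = 2 × 390 = 780 mm; section modulus (unit throat) S = 2 × L²/6 = 50700 mm².
Direct shear f_v = P/L_w = 466×10³/780 = 597.4 N/mm.
Moment M = P × e = 466×10³ × 145 = 67570000 N·mm; bending f_b = M/S = 1333 N/mm.
f_max = √(f_v² + f_b²) = √(597.4² + 1333²) = 1461 N/mm.
φr_n = 0.75 × 0.6 × 430 × (0.707 × 14) = 1915 N/mm → adequate.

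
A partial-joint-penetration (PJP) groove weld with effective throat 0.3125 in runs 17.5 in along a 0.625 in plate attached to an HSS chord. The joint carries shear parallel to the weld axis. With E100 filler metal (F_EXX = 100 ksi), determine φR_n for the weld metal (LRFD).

φR_n ≈ 246 kip

Effective throat (given) t_e = 0.3125 in.
A_we = 0.3125 × 17.5 = 5.469 in².
F_nw = 0.6 F_EXX = 60 ksi.
φR_n = 0.75 × 60 × 5.469 = 246.1 kip.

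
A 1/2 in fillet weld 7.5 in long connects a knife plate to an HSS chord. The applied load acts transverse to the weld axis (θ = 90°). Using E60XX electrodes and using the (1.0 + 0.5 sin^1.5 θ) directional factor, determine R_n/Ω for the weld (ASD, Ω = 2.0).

E60XX → F_EXX = 60 ksi.
t_e = 0.707 × 0.5 = 0.3535 in; A_we = 0.3535 × 7.5 = 2.651 in².
Directional factor: 1.0 + 0.5 sin^1.5(90°) = 1.5.
F_nw = 0.6 × 60 × 1.5 = 54 ksi.
R_n/Ω = (54 × 2.651) / 2.0 = 71.58 kips.

R_n/Ω ≈ 71.6 kips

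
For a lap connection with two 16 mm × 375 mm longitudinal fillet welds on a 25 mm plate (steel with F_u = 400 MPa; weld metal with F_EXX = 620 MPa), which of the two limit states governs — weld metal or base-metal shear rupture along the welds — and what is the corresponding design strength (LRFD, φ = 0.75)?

t_e = 0.707 × 16 = 11.31 mm; L = 750 mm.
Weld metal: φR_n = 0.75 × 0.6 × 620 × 11.31 × 750 × 10⁻³ = 2367 kN.
Base metal (shear rupture): φR_n = 0.75 × 0.6 × 400 × 25 × 750 × 10⁻³ = 3375 kN.
Governing: weld metal.

φR_n ≈ 2370 kN (weld metal governs)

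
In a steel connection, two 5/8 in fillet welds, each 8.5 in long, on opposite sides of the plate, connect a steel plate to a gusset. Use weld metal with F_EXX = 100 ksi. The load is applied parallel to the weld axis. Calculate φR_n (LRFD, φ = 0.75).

φR_n ≈ 338 kip

Effective throat t_e = 0.707 × 0.625 = 0.4419 in.
Total length L = 17 in; A_we = 0.4419 × 17 = 7.512 in².
F_nw = 0.6 F_EXX = 0.6 × 100 = 60 ksi.
φR_n = 0.75 × 60 × 7.512 = 338 kip.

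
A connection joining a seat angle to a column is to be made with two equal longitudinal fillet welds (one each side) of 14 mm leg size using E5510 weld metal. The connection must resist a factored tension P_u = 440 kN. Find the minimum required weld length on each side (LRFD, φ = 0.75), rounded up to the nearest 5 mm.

E55XX → F_EXX = 550 MPa.
Throat t_e = 0.707 × 14 = 9.898 mm.
φr_n = 0.75 × 0.6 × 550 × 9.898 × 10⁻³ = 2.45 kN/mm.
L_req = P_u / φr_n = 440 / 2.45 = 179.6 mm total.
Per side: 179.6 / 2 = 89.8 mm.
Round up → use L = 90 mm on each side.

L = 90 mm on each side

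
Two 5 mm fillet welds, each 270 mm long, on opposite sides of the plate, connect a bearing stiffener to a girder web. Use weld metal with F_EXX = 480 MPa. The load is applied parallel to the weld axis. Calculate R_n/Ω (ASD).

R_n/Ω ≈ 275 kN

Effective throat t_e = 0.707 × 5 = 3.535 mm.
Total length L = 540 mm; A_we = 3.535 × 540 = 1909 mm².
F_nw = 0.6 F_EXX = 0.6 × 480 = 288 MPa.
R_n = 288 × 1909 × 10⁻³ = 549.8 kN; R_n/Ω = 549.8/2.0 = 274.9 kN.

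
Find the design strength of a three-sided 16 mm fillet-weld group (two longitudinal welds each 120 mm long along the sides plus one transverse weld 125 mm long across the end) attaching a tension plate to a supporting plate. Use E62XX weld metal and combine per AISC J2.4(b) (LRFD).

E62XX → F_EXX = 620 MPa.
t_e = 0.707 × 16 = 11.31 mm.
R_nwl = 0.6 × 620 × 11.31 × 240 × 10⁻³ = 1010 kN (longitudinal, 2 welds).
R_nwt = 0.6 × 620 × 11.31 × 125 × 10⁻³ = 526 kN (transverse, base value).
(i) R_nwl + R_nwt = 1536 kN; (ii) 0.85 R_nwl + 1.5 R_nwt = 1647 kN.
R_n = max = 1647 kN [governs: (ii)]; φR_n = 1236 kN.

φR_n ≈ 1240 kN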